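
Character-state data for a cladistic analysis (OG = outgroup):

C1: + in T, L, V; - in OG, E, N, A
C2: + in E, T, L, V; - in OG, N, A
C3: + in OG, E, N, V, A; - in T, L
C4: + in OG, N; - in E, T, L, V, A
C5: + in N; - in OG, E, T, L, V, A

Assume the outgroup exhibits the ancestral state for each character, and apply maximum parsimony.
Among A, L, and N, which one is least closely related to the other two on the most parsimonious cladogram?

Character polarity is set by the outgroup: the derived state is whichever differs from the outgroup's state, so for C3, C4 the derived state is '-', and for the remaining characters it is '+'.
C1 (derived state '+') is shared by L, T, and V — a synapomorphy uniting that clade.
Only E, L, T, and V show the derived state '+' for C2, supporting them as a clade.
Only L and T show the derived state '-' for C3, supporting them as a clade.
Only A, E, L, T, and V show the derived state '-' for C4, supporting them as a clade.
C5: derived state '+' in N only — an autapomorphy, so it tells us nothing about relationships among taxa.
Most parsimonious ingroup topology: (((E,((T,L),V)),A),N).
L and A share a more recent common ancestor with each other than either does with N, so N is the least closely related of the three.

N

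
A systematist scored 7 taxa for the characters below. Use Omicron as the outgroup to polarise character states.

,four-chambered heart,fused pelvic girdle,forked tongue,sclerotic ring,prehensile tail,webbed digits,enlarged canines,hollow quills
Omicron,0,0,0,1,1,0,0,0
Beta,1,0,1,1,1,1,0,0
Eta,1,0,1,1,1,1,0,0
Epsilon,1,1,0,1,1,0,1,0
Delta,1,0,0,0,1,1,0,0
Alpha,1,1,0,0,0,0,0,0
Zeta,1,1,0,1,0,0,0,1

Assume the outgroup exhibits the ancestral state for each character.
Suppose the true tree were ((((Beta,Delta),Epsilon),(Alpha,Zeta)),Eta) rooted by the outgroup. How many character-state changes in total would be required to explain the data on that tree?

12

Map each character onto ((((Beta,Delta),Epsilon),(Alpha,Zeta)),Eta) (rooted by Omicron) and count the minimum state changes it requires (Fitch parsimony):
four-chambered heart: 1; fused pelvic girdle: 2; forked tongue: 2; sclerotic ring: 2; prehensile tail: 1; webbed digits: 2; enlarged canines: 1; hollow quills: 1.
Total tree length = 12.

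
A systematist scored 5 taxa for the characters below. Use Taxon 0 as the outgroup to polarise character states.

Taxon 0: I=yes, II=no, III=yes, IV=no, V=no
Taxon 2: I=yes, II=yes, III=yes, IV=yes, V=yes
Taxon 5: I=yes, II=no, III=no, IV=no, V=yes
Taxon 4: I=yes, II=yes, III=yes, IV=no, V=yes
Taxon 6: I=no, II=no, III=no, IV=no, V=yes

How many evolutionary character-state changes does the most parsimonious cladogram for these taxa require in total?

Character polarity is set by the outgroup: the derived state is whichever differs from the outgroup's state, so for I, III the derived state is 'no', and for the remaining characters it is 'yes'.
I (derived state 'no') is unique to Taxon 6 (autapomorphy; uninformative for grouping).
II (derived state 'yes') is shared by Taxon 2 and Taxon 4 — a synapomorphy uniting that clade.
III (derived state 'no') is shared by Taxon 5 and Taxon 6 — a synapomorphy uniting that clade.
IV (derived state 'yes') is unique to Taxon 2 (autapomorphy; uninformative for grouping).
All ingroup taxa share the derived state 'yes' for V; it defines the ingroup but does not resolve relationships within it.
Most parsimonious ingroup topology: ((Taxon 2,Taxon 4),(Taxon 5,Taxon 6)).
Changes per character on this tree: I: 1; II: 1; III: 1; IV: 1; V: 1.
Total = 5.

5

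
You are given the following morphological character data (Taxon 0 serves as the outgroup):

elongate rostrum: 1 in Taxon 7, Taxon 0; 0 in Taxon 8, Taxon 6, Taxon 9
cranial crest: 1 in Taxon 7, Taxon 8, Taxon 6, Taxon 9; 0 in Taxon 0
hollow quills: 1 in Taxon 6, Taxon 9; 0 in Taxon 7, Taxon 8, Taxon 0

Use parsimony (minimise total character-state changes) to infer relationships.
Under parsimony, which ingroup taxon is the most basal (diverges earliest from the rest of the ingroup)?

Taxon 7

Character polarity is set by the outgroup: the derived state is whichever differs from the outgroup's state, so for elongate rostrum the derived state is '0', and for the remaining characters it is '1'.
elongate rostrum (derived state '0') is shared by Taxon 6, Taxon 8, and Taxon 9 — a synapomorphy uniting that clade.
cranial crest (derived state '1') is shared by all ingroup taxa — unites the whole ingroup.
Only Taxon 6 and Taxon 9 show the derived state '1' for hollow quills, supporting them as a clade.
Most parsimonious ingroup topology: (((Taxon 6,Taxon 9),Taxon 8),Taxon 7).
Taxon 7 is sister to the clade containing all other ingroup taxa, so it is the earliest-diverging (most basal) ingroup lineage.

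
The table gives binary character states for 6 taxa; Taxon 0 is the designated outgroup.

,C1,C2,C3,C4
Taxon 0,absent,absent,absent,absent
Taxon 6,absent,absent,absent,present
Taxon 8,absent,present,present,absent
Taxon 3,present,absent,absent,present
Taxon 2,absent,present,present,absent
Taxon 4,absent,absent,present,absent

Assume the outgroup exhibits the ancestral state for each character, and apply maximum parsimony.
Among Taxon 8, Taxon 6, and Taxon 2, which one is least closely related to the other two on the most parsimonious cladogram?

The outgroup has state 'absent' for every character, so 'present' is the derived state throughout.
C1 (derived state 'present') is unique to Taxon 3 (autapomorphy; uninformative for grouping).
Only Taxon 2 and Taxon 8 show the derived state 'present' for C2, supporting them as a clade.
C3 (derived state 'present') is shared by Taxon 2, Taxon 4, and Taxon 8 — a synapomorphy uniting that clade.
C4: derived state 'present' in Taxon 3 and Taxon 6 only — synapomorphy for {Taxon 3, Taxon 6}.
Most parsimonious ingroup topology: ((Taxon 6,Taxon 3),((Taxon 8,Taxon 2),Taxon 4)).
Taxon 8 and Taxon 2 share a more recent common ancestor with each other than either does with Taxon 6, so Taxon 6 is the least closely related of the three.

Taxon 6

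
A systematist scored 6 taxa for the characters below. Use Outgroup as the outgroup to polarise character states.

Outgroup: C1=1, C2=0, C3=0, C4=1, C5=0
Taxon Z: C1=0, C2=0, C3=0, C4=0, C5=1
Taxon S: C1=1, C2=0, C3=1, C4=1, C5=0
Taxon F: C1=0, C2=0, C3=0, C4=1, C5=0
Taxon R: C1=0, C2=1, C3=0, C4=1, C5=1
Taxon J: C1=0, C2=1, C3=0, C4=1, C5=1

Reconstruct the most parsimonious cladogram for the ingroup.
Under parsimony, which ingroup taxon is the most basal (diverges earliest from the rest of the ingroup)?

Character polarity is set by the outgroup: the derived state is whichever differs from the outgroup's state, so for C1, C4 the derived state is '0', and for the remaining characters it is '1'.
C1 (derived state '0') is shared by Taxon F, Taxon J, Taxon R, and Taxon Z — a synapomorphy uniting that clade.
C2: derived state '1' in Taxon J and Taxon R only — synapomorphy for {Taxon J, Taxon R}.
C3: derived state '1' in Taxon S only — an autapomorphy, so it tells us nothing about relationships among taxa.
C4 (derived state '0') is unique to Taxon Z (autapomorphy; uninformative for grouping).
C5 (derived state '1') is shared by Taxon J, Taxon R, and Taxon Z — a synapomorphy uniting that clade.
Most parsimonious ingroup topology: (((Taxon Z,(Taxon R,Taxon J)),Taxon F),Taxon S).
Taxon S is sister to the clade containing all other ingroup taxa, so it is the earliest-diverging (most basal) ingroup lineage.

Taxon S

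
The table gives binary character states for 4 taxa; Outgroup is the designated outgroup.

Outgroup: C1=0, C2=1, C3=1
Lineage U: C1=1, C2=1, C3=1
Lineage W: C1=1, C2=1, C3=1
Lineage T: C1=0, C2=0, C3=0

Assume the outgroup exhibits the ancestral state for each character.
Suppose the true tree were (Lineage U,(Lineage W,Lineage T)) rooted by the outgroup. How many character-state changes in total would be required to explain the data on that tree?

Map each character onto (Lineage U,(Lineage W,Lineage T)) (rooted by Outgroup) and count the minimum state changes it requires (Fitch parsimony):
C1: 2; C2: 1; C3: 1.
Total tree length = 4.

4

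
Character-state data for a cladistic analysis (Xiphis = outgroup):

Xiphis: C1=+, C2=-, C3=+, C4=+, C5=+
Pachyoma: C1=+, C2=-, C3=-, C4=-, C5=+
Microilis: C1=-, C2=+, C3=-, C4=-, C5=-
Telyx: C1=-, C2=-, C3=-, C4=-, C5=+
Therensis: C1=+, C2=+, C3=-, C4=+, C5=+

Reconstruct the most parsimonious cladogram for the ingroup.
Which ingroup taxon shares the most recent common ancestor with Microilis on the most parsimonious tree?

Character polarity is set by the outgroup: the derived state is whichever differs from the outgroup's state, so for C1, C3, C4, C5 the derived state is '-', and for the remaining characters it is '+'.
C1 (derived state '-') is shared by Microilis and Telyx — a synapomorphy uniting that clade.
C2 (state '+') occurs in Microilis and Therensis but conflicts with the nesting implied by the other characters — most parsimoniously interpreted as homoplasy.
C3 (derived state '-') is shared by all ingroup taxa — unites the whole ingroup.
Only Microilis, Pachyoma, and Telyx show the derived state '-' for C4, supporting them as a clade.
C5: derived state '-' in Microilis only — an autapomorphy, so it tells us nothing about relationships among taxa.
Most parsimonious ingroup topology: ((Pachyoma,(Microilis,Telyx)),Therensis).
Microilis and Telyx form a cherry on this tree, so they are sister taxa.

Telyx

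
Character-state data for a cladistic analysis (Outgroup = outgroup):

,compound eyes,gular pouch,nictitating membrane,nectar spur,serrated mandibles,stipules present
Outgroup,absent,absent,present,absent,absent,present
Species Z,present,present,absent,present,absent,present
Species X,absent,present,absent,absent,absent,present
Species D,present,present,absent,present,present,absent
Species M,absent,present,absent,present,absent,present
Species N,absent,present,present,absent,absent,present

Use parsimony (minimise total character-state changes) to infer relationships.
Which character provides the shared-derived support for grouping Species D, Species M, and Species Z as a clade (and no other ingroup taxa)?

Character polarity is set by the outgroup: the derived state is whichever differs from the outgroup's state, so for nictitating membrane, stipules present the derived state is 'absent', and for the remaining characters it is 'present'.
compound eyes: derived state 'present' in Species D and Species Z only — synapomorphy for {Species D, Species Z}.
All ingroup taxa share the derived state 'present' for gular pouch; it defines the ingroup but does not resolve relationships within it.
nictitating membrane: derived state 'absent' in Species D, Species M, Species X, and Species Z only — synapomorphy for {Species D, Species M, Species X, Species Z}.
nectar spur: derived state 'present' in Species D, Species M, and Species Z only — synapomorphy for {Species D, Species M, Species Z}.
serrated mandibles (derived state 'present') is unique to Species D (autapomorphy; uninformative for grouping).
stipules present: derived state 'absent' in Species D only — an autapomorphy, so it tells us nothing about relationships among taxa.
Most parsimonious ingroup topology: ((((Species Z,Species D),Species M),Species X),Species N).
The clade {Species D, Species M, Species Z} is supported by nectar spur: its derived state 'present' occurs in exactly those taxa and in no other taxon (including the outgroup).

nectar spur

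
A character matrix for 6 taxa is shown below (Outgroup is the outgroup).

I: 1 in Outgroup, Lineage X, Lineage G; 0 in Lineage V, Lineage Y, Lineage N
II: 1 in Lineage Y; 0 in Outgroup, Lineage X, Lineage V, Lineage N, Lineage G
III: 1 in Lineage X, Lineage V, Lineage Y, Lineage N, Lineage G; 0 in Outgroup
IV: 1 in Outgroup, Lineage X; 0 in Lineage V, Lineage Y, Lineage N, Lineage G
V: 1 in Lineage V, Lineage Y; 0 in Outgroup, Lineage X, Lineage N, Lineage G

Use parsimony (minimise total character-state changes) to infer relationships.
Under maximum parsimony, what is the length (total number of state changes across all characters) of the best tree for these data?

Character polarity is set by the outgroup: the derived state is whichever differs from the outgroup's state, so for I, IV the derived state is '0', and for the remaining characters it is '1'.
I: derived state '0' in Lineage N, Lineage V, and Lineage Y only — synapomorphy for {Lineage N, Lineage V, Lineage Y}.
II: derived state '1' in Lineage Y only — an autapomorphy, so it tells us nothing about relationships among taxa.
III (derived state '1') is shared by all ingroup taxa — unites the whole ingroup.
IV (derived state '0') is shared by Lineage G, Lineage N, Lineage V, and Lineage Y — a synapomorphy uniting that clade.
Only Lineage V and Lineage Y show the derived state '1' for V, supporting them as a clade.
Most parsimonious ingroup topology: (Lineage X,(((Lineage V,Lineage Y),Lineage N),Lineage G)).
Changes per character on this tree: I: 1; II: 1; III: 1; IV: 1; V: 1.
Total = 5.

5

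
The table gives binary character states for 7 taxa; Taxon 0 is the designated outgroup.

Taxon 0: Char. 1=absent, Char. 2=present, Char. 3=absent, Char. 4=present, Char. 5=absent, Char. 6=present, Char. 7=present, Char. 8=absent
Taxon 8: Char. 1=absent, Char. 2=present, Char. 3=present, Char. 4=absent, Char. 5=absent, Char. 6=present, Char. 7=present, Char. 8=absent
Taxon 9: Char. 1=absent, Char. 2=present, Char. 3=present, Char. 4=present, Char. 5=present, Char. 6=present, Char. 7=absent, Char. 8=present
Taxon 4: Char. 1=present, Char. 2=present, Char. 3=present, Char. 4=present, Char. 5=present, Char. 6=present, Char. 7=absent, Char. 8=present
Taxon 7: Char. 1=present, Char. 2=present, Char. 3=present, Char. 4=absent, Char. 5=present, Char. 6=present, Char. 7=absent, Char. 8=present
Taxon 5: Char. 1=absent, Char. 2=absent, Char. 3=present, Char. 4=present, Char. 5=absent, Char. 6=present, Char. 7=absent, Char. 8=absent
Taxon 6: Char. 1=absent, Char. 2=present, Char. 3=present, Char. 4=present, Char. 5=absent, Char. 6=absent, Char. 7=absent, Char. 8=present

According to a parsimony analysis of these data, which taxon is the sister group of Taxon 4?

Character polarity is set by the outgroup: the derived state is whichever differs from the outgroup's state, so for Char. 2, Char. 4, Char. 6, Char. 7 the derived state is 'absent', and for the remaining characters it is 'present'.
Only Taxon 4 and Taxon 7 show the derived state 'present' for Char. 1, supporting them as a clade.
Char. 2: derived state 'absent' in Taxon 5 only — an autapomorphy, so it tells us nothing about relationships among taxa.
Char. 3 (derived state 'present') is shared by all ingroup taxa — unites the whole ingroup.
Char. 4 groups Taxon 7 and Taxon 8, which is incompatible with the clades supported by the remaining characters; treating it as convergent (homoplasy) costs fewer steps than any alternative tree.
Only Taxon 4, Taxon 7, and Taxon 9 show the derived state 'present' for Char. 5, supporting them as a clade.
Char. 6 (derived state 'absent') is unique to Taxon 6 (autapomorphy; uninformative for grouping).
Char. 7 (derived state 'absent') is shared by Taxon 4, Taxon 5, Taxon 6, Taxon 7, and Taxon 9 — a synapomorphy uniting that clade.
Char. 8 (derived state 'present') is shared by Taxon 4, Taxon 6, Taxon 7, and Taxon 9 — a synapomorphy uniting that clade.
Most parsimonious ingroup topology: (Taxon 8,(((Taxon 9,(Taxon 4,Taxon 7)),Taxon 6),Taxon 5)).
Taxon 4 and Taxon 7 form a cherry on this tree, so they are sister taxa.

Taxon 7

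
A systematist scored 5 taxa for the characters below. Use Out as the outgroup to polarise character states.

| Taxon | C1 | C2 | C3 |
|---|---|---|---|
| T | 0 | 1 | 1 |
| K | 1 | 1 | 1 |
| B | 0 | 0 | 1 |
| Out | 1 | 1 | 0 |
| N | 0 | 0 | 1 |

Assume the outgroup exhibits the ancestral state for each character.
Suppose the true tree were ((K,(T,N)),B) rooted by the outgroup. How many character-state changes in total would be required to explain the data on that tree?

5

Map each character onto ((K,(T,N)),B) (rooted by Out) and count the minimum state changes it requires (Fitch parsimony):
C1: 2; C2: 2; C3: 1.
Total tree length = 5.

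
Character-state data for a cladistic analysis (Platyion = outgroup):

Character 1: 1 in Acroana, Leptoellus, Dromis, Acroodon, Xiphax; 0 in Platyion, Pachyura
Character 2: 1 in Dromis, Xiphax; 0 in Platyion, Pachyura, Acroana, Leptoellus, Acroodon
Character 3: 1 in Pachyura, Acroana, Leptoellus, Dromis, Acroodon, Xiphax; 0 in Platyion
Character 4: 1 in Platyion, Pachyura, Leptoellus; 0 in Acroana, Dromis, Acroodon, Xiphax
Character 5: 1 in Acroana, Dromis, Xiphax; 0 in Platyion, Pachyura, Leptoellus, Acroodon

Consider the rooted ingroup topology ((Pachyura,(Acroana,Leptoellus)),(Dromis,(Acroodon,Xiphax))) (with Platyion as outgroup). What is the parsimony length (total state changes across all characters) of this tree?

Map each character onto ((Pachyura,(Acroana,Leptoellus)),(Dromis,(Acroodon,Xiphax))) (rooted by Platyion) and count the minimum state changes it requires (Fitch parsimony):
Character 1: 2; Character 2: 2; Character 3: 1; Character 4: 2; Character 5: 3.
Total tree length = 10.

10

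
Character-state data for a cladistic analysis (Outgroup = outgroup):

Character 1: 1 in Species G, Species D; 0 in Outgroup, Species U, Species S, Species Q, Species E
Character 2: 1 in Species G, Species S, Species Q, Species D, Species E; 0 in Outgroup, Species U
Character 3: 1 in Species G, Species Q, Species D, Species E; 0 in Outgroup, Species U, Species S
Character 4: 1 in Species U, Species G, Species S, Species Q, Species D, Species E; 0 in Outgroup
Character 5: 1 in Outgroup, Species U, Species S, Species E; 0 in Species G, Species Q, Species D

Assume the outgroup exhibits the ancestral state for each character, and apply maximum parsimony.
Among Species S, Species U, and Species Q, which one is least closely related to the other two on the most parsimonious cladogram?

Character polarity is set by the outgroup: the derived state is whichever differs from the outgroup's state, so for Character 5 the derived state is '0', and for the remaining characters it is '1'.
Character 1: derived state '1' in Species D and Species G only — synapomorphy for {Species D, Species G}.
Character 2: derived state '1' in Species D, Species E, Species G, Species Q, and Species S only — synapomorphy for {Species D, Species E, Species G, Species Q, Species S}.
Character 3: derived state '1' in Species D, Species E, Species G, and Species Q only — synapomorphy for {Species D, Species E, Species G, Species Q}.
All ingroup taxa share the derived state '1' for Character 4; it defines the ingroup but does not resolve relationships within it.
Character 5: derived state '0' in Species D, Species G, and Species Q only — synapomorphy for {Species D, Species G, Species Q}.
Most parsimonious ingroup topology: (((Species E,((Species G,Species D),Species Q)),Species S),Species U).
Species Q and Species S share a more recent common ancestor with each other than either does with Species U, so Species U is the least closely related of the three.

Species U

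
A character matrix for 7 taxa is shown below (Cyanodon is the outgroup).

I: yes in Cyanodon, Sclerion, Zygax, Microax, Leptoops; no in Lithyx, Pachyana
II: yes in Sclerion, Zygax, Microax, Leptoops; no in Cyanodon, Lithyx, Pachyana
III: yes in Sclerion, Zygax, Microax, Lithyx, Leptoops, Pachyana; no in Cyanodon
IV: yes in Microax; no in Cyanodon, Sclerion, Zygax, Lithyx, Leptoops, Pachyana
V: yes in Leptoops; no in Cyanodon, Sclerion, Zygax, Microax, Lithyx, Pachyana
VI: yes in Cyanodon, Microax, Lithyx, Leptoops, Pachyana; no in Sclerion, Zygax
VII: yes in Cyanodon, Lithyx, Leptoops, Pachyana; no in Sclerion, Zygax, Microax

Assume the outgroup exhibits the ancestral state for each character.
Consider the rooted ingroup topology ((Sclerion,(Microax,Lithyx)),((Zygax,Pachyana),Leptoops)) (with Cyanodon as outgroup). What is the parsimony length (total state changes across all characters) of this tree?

Map each character onto ((Sclerion,(Microax,Lithyx)),((Zygax,Pachyana),Leptoops)) (rooted by Cyanodon) and count the minimum state changes it requires (Fitch parsimony):
I: 2; II: 3; III: 1; IV: 1; V: 1; VI: 2; VII: 3.
Total tree length = 13.

13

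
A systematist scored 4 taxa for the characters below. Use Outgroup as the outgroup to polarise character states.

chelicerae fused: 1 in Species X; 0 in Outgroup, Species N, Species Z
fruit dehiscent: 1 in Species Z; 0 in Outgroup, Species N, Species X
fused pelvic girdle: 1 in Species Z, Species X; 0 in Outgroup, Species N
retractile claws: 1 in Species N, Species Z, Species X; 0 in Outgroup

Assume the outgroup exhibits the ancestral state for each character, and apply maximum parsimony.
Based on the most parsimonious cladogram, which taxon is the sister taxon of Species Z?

Species X

The outgroup has state '0' for every character, so '1' is the derived state throughout.
chelicerae fused (derived state '1') is unique to Species X (autapomorphy; uninformative for grouping).
fruit dehiscent: derived state '1' in Species Z only — an autapomorphy, so it tells us nothing about relationships among taxa.
fused pelvic girdle: derived state '1' in Species X and Species Z only — synapomorphy for {Species X, Species Z}.
retractile claws (derived state '1') is shared by all ingroup taxa — unites the whole ingroup.
Most parsimonious ingroup topology: (Species N,(Species Z,Species X)).
Species Z and Species X form a cherry on this tree, so they are sister taxa.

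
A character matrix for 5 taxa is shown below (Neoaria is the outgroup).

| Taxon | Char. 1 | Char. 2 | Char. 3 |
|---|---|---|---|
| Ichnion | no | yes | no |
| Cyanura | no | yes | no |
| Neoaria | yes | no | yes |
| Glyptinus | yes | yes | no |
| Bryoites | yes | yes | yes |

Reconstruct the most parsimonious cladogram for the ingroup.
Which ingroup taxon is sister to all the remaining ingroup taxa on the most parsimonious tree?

Character polarity is set by the outgroup: the derived state is whichever differs from the outgroup's state, so for Char. 1, Char. 3 the derived state is 'no', and for the remaining characters it is 'yes'.
Char. 1 (derived state 'no') is shared by Cyanura and Ichnion — a synapomorphy uniting that clade.
All ingroup taxa share the derived state 'yes' for Char. 2; it defines the ingroup but does not resolve relationships within it.
Char. 3: derived state 'no' in Cyanura, Glyptinus, and Ichnion only — synapomorphy for {Cyanura, Glyptinus, Ichnion}.
Most parsimonious ingroup topology: (Bryoites,((Cyanura,Ichnion),Glyptinus)).
Bryoites is sister to the clade containing all other ingroup taxa, so it is the earliest-diverging (most basal) ingroup lineage.

Bryoites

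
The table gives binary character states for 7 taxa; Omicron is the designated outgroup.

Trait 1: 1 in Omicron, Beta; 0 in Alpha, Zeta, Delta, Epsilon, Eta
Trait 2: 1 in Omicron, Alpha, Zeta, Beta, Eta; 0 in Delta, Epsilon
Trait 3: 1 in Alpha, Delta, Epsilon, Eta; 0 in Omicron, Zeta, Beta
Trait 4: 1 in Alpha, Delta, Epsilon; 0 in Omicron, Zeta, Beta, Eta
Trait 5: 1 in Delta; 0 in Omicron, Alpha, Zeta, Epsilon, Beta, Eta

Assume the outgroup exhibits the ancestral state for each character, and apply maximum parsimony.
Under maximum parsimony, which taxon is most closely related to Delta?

Character polarity is set by the outgroup: the derived state is whichever differs from the outgroup's state, so for Trait 1, Trait 2 the derived state is '0', and for the remaining characters it is '1'.
Only Alpha, Delta, Epsilon, Eta, and Zeta show the derived state '0' for Trait 1, supporting them as a clade.
Trait 2 (derived state '0') is shared by Delta and Epsilon — a synapomorphy uniting that clade.
Trait 3: derived state '1' in Alpha, Delta, Epsilon, and Eta only — synapomorphy for {Alpha, Delta, Epsilon, Eta}.
Trait 4 (derived state '1') is shared by Alpha, Delta, and Epsilon — a synapomorphy uniting that clade.
Trait 5: derived state '1' in Delta only — an autapomorphy, so it tells us nothing about relationships among taxa.
Most parsimonious ingroup topology: ((((Alpha,(Delta,Epsilon)),Eta),Zeta),Beta).
Delta and Epsilon form a cherry on this tree, so they are sister taxa.

Epsilon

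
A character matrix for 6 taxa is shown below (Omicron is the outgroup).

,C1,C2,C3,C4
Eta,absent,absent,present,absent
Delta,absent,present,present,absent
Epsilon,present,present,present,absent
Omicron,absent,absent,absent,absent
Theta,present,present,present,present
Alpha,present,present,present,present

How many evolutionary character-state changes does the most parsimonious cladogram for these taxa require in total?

The outgroup has state 'absent' for every character, so 'present' is the derived state throughout.
C1: derived state 'present' in Alpha, Epsilon, and Theta only — synapomorphy for {Alpha, Epsilon, Theta}.
Only Alpha, Delta, Epsilon, and Theta show the derived state 'present' for C2, supporting them as a clade.
All ingroup taxa share the derived state 'present' for C3; it defines the ingroup but does not resolve relationships within it.
Only Alpha and Theta show the derived state 'present' for C4, supporting them as a clade.
Most parsimonious ingroup topology: (Eta,((Epsilon,(Theta,Alpha)),Delta)).
Changes per character on this tree: C1: 1; C2: 1; C3: 1; C4: 1.
Total = 4.

4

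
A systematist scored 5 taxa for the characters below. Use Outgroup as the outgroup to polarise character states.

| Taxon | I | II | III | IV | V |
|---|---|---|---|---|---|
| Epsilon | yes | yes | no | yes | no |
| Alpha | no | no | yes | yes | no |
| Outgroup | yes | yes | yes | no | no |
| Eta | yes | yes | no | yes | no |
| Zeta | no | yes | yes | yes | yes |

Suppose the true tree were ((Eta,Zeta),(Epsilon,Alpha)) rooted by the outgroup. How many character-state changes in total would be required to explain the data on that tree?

Map each character onto ((Eta,Zeta),(Epsilon,Alpha)) (rooted by Outgroup) and count the minimum state changes it requires (Fitch parsimony):
I: 2; II: 1; III: 2; IV: 1; V: 1.
Total tree length = 7.

7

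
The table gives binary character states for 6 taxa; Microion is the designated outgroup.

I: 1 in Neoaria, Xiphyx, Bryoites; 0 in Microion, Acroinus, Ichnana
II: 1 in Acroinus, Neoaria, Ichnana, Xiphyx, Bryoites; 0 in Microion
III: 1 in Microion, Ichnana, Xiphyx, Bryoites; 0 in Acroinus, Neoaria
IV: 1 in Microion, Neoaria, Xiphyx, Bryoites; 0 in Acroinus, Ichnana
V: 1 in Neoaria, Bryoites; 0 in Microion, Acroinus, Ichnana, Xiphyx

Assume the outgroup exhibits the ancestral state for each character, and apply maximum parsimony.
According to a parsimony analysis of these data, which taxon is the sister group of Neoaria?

Character polarity is set by the outgroup: the derived state is whichever differs from the outgroup's state, so for III, IV the derived state is '0', and for the remaining characters it is '1'.
Only Bryoites, Neoaria, and Xiphyx show the derived state '1' for I, supporting them as a clade.
II (derived state '1') is shared by all ingroup taxa — unites the whole ingroup.
III (state '0') occurs in Acroinus and Neoaria but conflicts with the nesting implied by the other characters — most parsimoniously interpreted as homoplasy.
IV: derived state '0' in Acroinus and Ichnana only — synapomorphy for {Acroinus, Ichnana}.
V: derived state '1' in Bryoites and Neoaria only — synapomorphy for {Bryoites, Neoaria}.
Most parsimonious ingroup topology: ((Acroinus,Ichnana),((Neoaria,Bryoites),Xiphyx)).
Neoaria and Bryoites form a cherry on this tree, so they are sister taxa.

Bryoites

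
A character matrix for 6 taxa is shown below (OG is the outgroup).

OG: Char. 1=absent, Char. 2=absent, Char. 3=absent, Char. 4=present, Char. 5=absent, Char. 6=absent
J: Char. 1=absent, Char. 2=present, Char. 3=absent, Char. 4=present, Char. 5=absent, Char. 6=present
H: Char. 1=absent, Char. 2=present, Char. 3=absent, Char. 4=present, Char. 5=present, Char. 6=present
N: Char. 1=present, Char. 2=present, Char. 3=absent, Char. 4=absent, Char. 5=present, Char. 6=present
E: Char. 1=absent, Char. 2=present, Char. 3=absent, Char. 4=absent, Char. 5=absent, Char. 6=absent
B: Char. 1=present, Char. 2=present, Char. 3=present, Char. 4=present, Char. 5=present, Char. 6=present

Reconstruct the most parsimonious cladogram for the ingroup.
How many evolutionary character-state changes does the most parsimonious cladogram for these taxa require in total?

7

Character polarity is set by the outgroup: the derived state is whichever differs from the outgroup's state, so for Char. 4 the derived state is 'absent', and for the remaining characters it is 'present'.
Char. 1 (derived state 'present') is shared by B and N — a synapomorphy uniting that clade.
Char. 2 (derived state 'present') is shared by all ingroup taxa — unites the whole ingroup.
Char. 3: derived state 'present' in B only — an autapomorphy, so it tells us nothing about relationships among taxa.
Char. 4 (state 'absent') occurs in E and N but conflicts with the nesting implied by the other characters — most parsimoniously interpreted as homoplasy.
Char. 5 (derived state 'present') is shared by B, H, and N — a synapomorphy uniting that clade.
Only B, H, J, and N show the derived state 'present' for Char. 6, supporting them as a clade.
Most parsimonious ingroup topology: ((J,(H,(N,B))),E).
Changes per character on this tree: Char. 1: 1; Char. 2: 1; Char. 3: 1; Char. 4: 2; Char. 5: 1; Char. 6: 1.
Total = 7.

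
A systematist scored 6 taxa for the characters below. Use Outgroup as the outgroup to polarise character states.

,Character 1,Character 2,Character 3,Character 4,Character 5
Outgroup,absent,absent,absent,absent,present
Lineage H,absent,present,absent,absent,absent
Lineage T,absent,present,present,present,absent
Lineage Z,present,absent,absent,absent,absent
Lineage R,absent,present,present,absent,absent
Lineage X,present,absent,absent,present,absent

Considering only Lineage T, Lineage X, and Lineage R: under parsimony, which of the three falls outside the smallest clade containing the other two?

Lineage X

Character polarity is set by the outgroup: the derived state is whichever differs from the outgroup's state, so for Character 5 the derived state is 'absent', and for the remaining characters it is 'present'.
Only Lineage X and Lineage Z show the derived state 'present' for Character 1, supporting them as a clade.
Character 2: derived state 'present' in Lineage H, Lineage R, and Lineage T only — synapomorphy for {Lineage H, Lineage R, Lineage T}.
Character 3 (derived state 'present') is shared by Lineage R and Lineage T — a synapomorphy uniting that clade.
Character 4 groups Lineage T and Lineage X, which is incompatible with the clades supported by the remaining characters; treating it as convergent (homoplasy) costs fewer steps than any alternative tree.
All ingroup taxa share the derived state 'absent' for Character 5; it defines the ingroup but does not resolve relationships within it.
Most parsimonious ingroup topology: ((Lineage H,(Lineage T,Lineage R)),(Lineage Z,Lineage X)).
Lineage T and Lineage R share a more recent common ancestor with each other than either does with Lineage X, so Lineage X is the least closely related of the three.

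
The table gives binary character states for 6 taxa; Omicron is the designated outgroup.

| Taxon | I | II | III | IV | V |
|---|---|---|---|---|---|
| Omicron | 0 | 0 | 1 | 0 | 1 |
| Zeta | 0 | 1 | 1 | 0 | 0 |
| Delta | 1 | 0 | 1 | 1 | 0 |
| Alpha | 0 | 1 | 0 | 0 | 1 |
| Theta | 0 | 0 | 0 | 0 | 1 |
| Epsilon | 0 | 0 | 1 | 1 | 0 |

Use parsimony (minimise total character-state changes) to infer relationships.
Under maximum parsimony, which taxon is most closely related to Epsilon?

Character polarity is set by the outgroup: the derived state is whichever differs from the outgroup's state, so for III, V the derived state is '0', and for the remaining characters it is '1'.
I: derived state '1' in Delta only — an autapomorphy, so it tells us nothing about relationships among taxa.
II groups Alpha and Zeta, which is incompatible with the clades supported by the remaining characters; treating it as convergent (homoplasy) costs fewer steps than any alternative tree.
Only Alpha and Theta show the derived state '0' for III, supporting them as a clade.
IV: derived state '1' in Delta and Epsilon only — synapomorphy for {Delta, Epsilon}.
V: derived state '0' in Delta, Epsilon, and Zeta only — synapomorphy for {Delta, Epsilon, Zeta}.
Most parsimonious ingroup topology: ((Theta,Alpha),(Zeta,(Epsilon,Delta))).
Epsilon and Delta form a cherry on this tree, so they are sister taxa.

Delta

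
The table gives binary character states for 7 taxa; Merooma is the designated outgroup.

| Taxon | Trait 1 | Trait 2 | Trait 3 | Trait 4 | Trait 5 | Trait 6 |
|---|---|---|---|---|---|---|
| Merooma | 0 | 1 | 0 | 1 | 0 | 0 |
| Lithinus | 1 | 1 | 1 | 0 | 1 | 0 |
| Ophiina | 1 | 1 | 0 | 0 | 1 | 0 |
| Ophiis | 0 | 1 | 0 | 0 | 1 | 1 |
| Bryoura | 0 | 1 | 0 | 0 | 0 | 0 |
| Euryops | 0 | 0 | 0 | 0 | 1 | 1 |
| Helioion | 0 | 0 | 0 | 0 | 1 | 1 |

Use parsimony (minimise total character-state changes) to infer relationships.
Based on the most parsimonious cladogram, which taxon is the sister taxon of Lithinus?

Character polarity is set by the outgroup: the derived state is whichever differs from the outgroup's state, so for Trait 2, Trait 4 the derived state is '0', and for the remaining characters it is '1'.
Trait 1: derived state '1' in Lithinus and Ophiina only — synapomorphy for {Lithinus, Ophiina}.
Trait 2 (derived state '0') is shared by Euryops and Helioion — a synapomorphy uniting that clade.
Trait 3: derived state '1' in Lithinus only — an autapomorphy, so it tells us nothing about relationships among taxa.
Trait 4 (derived state '0') is shared by all ingroup taxa — unites the whole ingroup.
Trait 5 (derived state '1') is shared by Euryops, Helioion, Lithinus, Ophiina, and Ophiis — a synapomorphy uniting that clade.
Trait 6 (derived state '1') is shared by Euryops, Helioion, and Ophiis — a synapomorphy uniting that clade.
Most parsimonious ingroup topology: (((Lithinus,Ophiina),(Ophiis,(Euryops,Helioion))),Bryoura).
Lithinus and Ophiina form a cherry on this tree, so they are sister taxa.

Ophiina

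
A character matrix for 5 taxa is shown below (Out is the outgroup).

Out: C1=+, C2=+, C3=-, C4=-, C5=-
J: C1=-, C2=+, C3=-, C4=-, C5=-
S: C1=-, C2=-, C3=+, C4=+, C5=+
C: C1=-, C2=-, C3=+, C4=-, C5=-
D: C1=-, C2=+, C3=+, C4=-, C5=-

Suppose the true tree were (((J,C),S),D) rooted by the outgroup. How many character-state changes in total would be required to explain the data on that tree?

7

Map each character onto (((J,C),S),D) (rooted by Out) and count the minimum state changes it requires (Fitch parsimony):
C1: 1; C2: 2; C3: 2; C4: 1; C5: 1.
Total tree length = 7.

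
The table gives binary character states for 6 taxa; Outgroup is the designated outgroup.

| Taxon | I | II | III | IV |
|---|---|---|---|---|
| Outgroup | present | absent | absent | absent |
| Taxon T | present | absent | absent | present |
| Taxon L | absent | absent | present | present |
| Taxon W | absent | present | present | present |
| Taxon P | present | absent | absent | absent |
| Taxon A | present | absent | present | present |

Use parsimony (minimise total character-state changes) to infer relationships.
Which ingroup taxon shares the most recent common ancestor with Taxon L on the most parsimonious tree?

Taxon W

Character polarity is set by the outgroup: the derived state is whichever differs from the outgroup's state, so for I the derived state is 'absent', and for the remaining characters it is 'present'.
I (derived state 'absent') is shared by Taxon L and Taxon W — a synapomorphy uniting that clade.
II (derived state 'present') is unique to Taxon W (autapomorphy; uninformative for grouping).
III: derived state 'present' in Taxon A, Taxon L, and Taxon W only — synapomorphy for {Taxon A, Taxon L, Taxon W}.
Only Taxon A, Taxon L, Taxon T, and Taxon W show the derived state 'present' for IV, supporting them as a clade.
Most parsimonious ingroup topology: ((Taxon T,((Taxon L,Taxon W),Taxon A)),Taxon P).
Taxon L and Taxon W form a cherry on this tree, so they are sister taxa.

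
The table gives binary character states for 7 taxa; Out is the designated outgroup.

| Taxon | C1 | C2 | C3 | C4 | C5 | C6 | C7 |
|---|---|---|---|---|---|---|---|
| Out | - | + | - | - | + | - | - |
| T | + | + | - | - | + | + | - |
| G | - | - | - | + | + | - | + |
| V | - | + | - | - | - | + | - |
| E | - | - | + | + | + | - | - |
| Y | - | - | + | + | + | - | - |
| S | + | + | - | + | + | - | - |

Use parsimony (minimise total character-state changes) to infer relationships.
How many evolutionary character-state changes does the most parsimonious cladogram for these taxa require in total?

Character polarity is set by the outgroup: the derived state is whichever differs from the outgroup's state, so for C2, C5 the derived state is '-', and for the remaining characters it is '+'.
C1 (state '+') occurs in S and T but conflicts with the nesting implied by the other characters — most parsimoniously interpreted as homoplasy.
C2: derived state '-' in E, G, and Y only — synapomorphy for {E, G, Y}.
Only E and Y show the derived state '+' for C3, supporting them as a clade.
C4 (derived state '+') is shared by E, G, S, and Y — a synapomorphy uniting that clade.
C5: derived state '-' in V only — an autapomorphy, so it tells us nothing about relationships among taxa.
C6 (derived state '+') is shared by T and V — a synapomorphy uniting that clade.
C7: derived state '+' in G only — an autapomorphy, so it tells us nothing about relationships among taxa.
Most parsimonious ingroup topology: ((T,V),((G,(E,Y)),S)).
Changes per character on this tree: C1: 2; C2: 1; C3: 1; C4: 1; C5: 1; C6: 1; C7: 1.
Total = 8.

8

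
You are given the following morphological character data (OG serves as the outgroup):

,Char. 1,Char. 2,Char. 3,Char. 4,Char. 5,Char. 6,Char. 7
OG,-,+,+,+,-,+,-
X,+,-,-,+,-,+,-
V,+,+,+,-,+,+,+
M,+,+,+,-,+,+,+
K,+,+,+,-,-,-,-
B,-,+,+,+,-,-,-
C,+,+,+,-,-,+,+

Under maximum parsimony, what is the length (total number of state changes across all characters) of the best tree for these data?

8

Character polarity is set by the outgroup: the derived state is whichever differs from the outgroup's state, so for Char. 2, Char. 3, Char. 4, Char. 6 the derived state is '-', and for the remaining characters it is '+'.
Char. 1: derived state '+' in C, K, M, V, and X only — synapomorphy for {C, K, M, V, X}.
Char. 2: derived state '-' in X only — an autapomorphy, so it tells us nothing about relationships among taxa.
Char. 3 (derived state '-') is unique to X (autapomorphy; uninformative for grouping).
Char. 4: derived state '-' in C, K, M, and V only — synapomorphy for {C, K, M, V}.
Char. 5 (derived state '+') is shared by M and V — a synapomorphy uniting that clade.
Char. 6 groups B and K, which is incompatible with the clades supported by the remaining characters; treating it as convergent (homoplasy) costs fewer steps than any alternative tree.
Char. 7 (derived state '+') is shared by C, M, and V — a synapomorphy uniting that clade.
Most parsimonious ingroup topology: ((X,(((V,M),C),K)),B).
Changes per character on this tree: Char. 1: 1; Char. 2: 1; Char. 3: 1; Char. 4: 1; Char. 5: 1; Char. 6: 2; Char. 7: 1.
Total = 8.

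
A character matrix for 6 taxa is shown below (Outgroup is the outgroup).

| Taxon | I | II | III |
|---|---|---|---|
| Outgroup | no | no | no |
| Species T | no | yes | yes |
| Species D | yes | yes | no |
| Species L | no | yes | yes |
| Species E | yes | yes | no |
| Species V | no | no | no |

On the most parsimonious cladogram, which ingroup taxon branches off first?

Species V

The outgroup has state 'no' for every character, so 'yes' is the derived state throughout.
Only Species D and Species E show the derived state 'yes' for I, supporting them as a clade.
II: derived state 'yes' in Species D, Species E, Species L, and Species T only — synapomorphy for {Species D, Species E, Species L, Species T}.
III: derived state 'yes' in Species L and Species T only — synapomorphy for {Species L, Species T}.
Most parsimonious ingroup topology: (((Species T,Species L),(Species D,Species E)),Species V).
Species V is sister to the clade containing all other ingroup taxa, so it is the earliest-diverging (most basal) ingroup lineage.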